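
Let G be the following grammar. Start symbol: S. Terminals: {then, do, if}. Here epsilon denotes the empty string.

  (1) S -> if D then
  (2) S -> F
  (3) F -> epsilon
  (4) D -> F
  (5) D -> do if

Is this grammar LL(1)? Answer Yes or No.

Yes

FIRST(S) = {epsilon, if}
FIRST(F) = {epsilon}
FIRST(D) = {epsilon, do}
FOLLOW(S) = {$}
FOLLOW(F) = {$, then}
FOLLOW(D) = {then}
Each cell of M receives at most one production.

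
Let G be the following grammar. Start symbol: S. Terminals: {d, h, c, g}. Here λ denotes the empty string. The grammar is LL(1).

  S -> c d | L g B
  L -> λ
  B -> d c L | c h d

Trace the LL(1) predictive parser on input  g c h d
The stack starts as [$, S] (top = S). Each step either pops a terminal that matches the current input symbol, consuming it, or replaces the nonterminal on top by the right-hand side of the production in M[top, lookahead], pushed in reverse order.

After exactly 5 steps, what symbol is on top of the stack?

h

     Stack    Input      Action
  1  $ S      g c h d $  expand S -> L g B
  2  $ B g L  g c h d $  expand L -> λ
  3  $ B g    g c h d $  match g
  4  $ B      c h d $    expand B -> c h d
  5  $ d h c  c h d $    match c
Stack after step 5: $ d h (top = h).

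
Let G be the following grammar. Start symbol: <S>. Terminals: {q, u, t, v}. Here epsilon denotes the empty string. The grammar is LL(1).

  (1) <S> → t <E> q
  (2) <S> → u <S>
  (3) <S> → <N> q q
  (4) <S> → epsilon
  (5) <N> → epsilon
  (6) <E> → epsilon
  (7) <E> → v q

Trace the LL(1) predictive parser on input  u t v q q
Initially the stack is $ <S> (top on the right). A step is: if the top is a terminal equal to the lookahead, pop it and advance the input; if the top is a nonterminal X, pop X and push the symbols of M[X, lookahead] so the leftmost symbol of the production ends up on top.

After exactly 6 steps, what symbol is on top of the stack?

step 1: stack=$ <S>  input=u t v q q $  — expand <S> → u <S>
step 2: stack=$ <S> u  input=u t v q q $  — match u
step 3: stack=$ <S>  input=t v q q $  — expand <S> → t <E> q
step 4: stack=$ q <E> t  input=t v q q $  — match t
step 5: stack=$ q <E>  input=v q q $  — expand <E> → v q
step 6: stack=$ q q v  input=v q q $  — match v
Stack after step 6: $ q q (top = q).

q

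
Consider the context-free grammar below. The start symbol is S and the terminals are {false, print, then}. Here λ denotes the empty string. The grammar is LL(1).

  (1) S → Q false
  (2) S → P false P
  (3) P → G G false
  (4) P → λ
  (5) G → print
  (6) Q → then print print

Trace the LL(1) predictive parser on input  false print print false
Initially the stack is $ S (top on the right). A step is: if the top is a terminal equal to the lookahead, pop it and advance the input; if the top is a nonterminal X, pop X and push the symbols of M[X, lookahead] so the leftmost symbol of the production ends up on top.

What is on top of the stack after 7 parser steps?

step 1: stack=$ S  input=false print print false $  — expand S → P false P
step 2: stack=$ P false P  input=false print print false $  — expand P → λ
step 3: stack=$ P false  input=false print print false $  — match false
step 4: stack=$ P  input=print print false $  — expand P → G G false
step 5: stack=$ false G G  input=print print false $  — expand G → print
step 6: stack=$ false G print  input=print print false $  — match print
step 7: stack=$ false G  input=print false $  — expand G → print
Stack after step 7: $ false print (top = print).

print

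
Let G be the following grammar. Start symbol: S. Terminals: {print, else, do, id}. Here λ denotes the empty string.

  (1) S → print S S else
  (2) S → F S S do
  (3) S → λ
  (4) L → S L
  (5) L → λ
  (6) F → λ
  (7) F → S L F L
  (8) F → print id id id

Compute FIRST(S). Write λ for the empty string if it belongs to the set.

FIRST(S): from S→print S S else we get {print}; from S→F S S do we get {do, print}; from S→λ we get {λ}. So FIRST(S) = {λ, do, print}.
FIRST(L): from L→S L we get {λ, do, print}; from L→λ we get {λ}. So FIRST(L) = {λ, do, print}.
FIRST(F): from F→λ we get {λ}; from F→S L F L we get {λ, do, print}; from F→print id id id we get {print}. So FIRST(F) = {λ, do, print}.

{λ, do, print}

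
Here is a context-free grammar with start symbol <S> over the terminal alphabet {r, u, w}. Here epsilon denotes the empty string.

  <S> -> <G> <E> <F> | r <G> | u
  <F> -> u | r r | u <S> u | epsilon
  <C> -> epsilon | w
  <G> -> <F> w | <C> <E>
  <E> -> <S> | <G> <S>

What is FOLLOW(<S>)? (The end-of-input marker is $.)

{$, r, u, w}

FIRST(<F>): from <F>->u we get {u}; from <F>->r r we get {r}; from <F>->u <S> u we get {u}; from <F>->epsilon we get {epsilon}. So FIRST(<F>) = {epsilon, r, u}.
FIRST(<C>): from <C>->epsilon we get {epsilon}; from <C>->w we get {w}. So FIRST(<C>) = {epsilon, w}.
FIRST(<S>): from <S>-><G> <E> <F> we get {r, u, w}; from <S>->r <G> we get {r}; from <S>->u we get {u}. So FIRST(<S>) = {r, u, w}.
FIRST(<G>): from <G>-><F> w we get {r, u, w}; from <G>-><C> <E> we get {r, u, w}. So FIRST(<G>) = {r, u, w}.
FIRST(<E>): from <E>-><S> we get {r, u, w}; from <E>-><G> <S> we get {r, u, w}. So FIRST(<E>) = {r, u, w}.
FOLLOW(<S>) includes $ since <S> is the start symbol.
FOLLOW(<C>): in <G>-><C> <E>, <C> is followed by <E> with FIRST {r, u, w}. Thus FOLLOW(<C>) = {r, u, w}.
FOLLOW(<S>): in <F>->u <S> u, <S> is followed by u with FIRST {u}; in <E>-><S>, the suffix after <S> is empty, so FOLLOW(<S>) ⊇ FOLLOW(<E>) = {$, r, u, w}; in <E>-><G> <S>, the suffix after <S> is empty, so FOLLOW(<S>) ⊇ FOLLOW(<E>) = {$, r, u, w}. Thus FOLLOW(<S>) = {$, r, u, w}.
FOLLOW(<F>): in <S>-><G> <E> <F>, the suffix after <F> is empty, so FOLLOW(<F>) ⊇ FOLLOW(<S>) = {$, r, u, w}; in <G>-><F> w, <F> is followed by w with FIRST {w}. Thus FOLLOW(<F>) = {$, r, u, w}.
FOLLOW(<G>): in <S>-><G> <E> <F>, <G> is followed by <E> <F> with FIRST {r, u, w}; in <S>->r <G>, the suffix after <G> is empty, so FOLLOW(<G>) ⊇ FOLLOW(<S>) = {$, r, u, w}; in <E>-><G> <S>, <G> is followed by <S> with FIRST {r, u, w}. Thus FOLLOW(<G>) = {$, r, u, w}.
FOLLOW(<E>): in <S>-><G> <E> <F>, <E> is followed by <F> with FIRST {epsilon, r, u}; in <S>-><G> <E> <F>, the suffix after <E> is nullable, so FOLLOW(<E>) ⊇ FOLLOW(<S>) = {$, r, u, w}; in <G>-><C> <E>, the suffix after <E> is empty, so FOLLOW(<E>) ⊇ FOLLOW(<G>) = {$, r, u, w}. Thus FOLLOW(<E>) = {$, r, u, w}.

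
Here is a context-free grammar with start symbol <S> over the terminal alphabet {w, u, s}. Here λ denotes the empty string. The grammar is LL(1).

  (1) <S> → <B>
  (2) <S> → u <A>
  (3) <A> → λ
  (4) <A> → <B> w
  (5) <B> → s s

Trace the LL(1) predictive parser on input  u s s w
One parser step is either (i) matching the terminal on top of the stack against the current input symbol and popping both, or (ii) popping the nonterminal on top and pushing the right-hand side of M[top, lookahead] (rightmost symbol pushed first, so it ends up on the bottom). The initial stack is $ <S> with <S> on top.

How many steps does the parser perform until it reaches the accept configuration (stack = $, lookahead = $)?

7

step 1: stack=$ <S>  input=u s s w $  — expand <S> → u <A>
step 2: stack=$ <A> u  input=u s s w $  — match u
step 3: stack=$ <A>  input=s s w $  — expand <A> → <B> w
step 4: stack=$ w <B>  input=s s w $  — expand <B> → s s
step 5: stack=$ w s s  input=s s w $  — match s
step 6: stack=$ w s  input=s w $  — match s
step 7: stack=$ w  input=w $  — match w
Accept reached after 7 steps.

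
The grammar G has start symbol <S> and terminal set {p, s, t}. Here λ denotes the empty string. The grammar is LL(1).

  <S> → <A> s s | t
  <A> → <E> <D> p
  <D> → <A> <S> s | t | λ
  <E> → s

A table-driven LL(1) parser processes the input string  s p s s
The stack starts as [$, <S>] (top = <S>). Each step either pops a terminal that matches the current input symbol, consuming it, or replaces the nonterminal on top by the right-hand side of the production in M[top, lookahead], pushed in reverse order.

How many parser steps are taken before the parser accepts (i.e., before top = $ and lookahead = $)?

     Stack            Input      Action
  1  $ <S>            s p s s $  expand <S> → <A> s s
  2  $ s s <A>        s p s s $  expand <A> → <E> <D> p
  3  $ s s p <D> <E>  s p s s $  expand <E> → s
  4  $ s s p <D> s    s p s s $  match s
  5  $ s s p <D>      p s s $    expand <D> → λ
  6  $ s s p          p s s $    match p
  7  $ s s            s s $      match s
  8  $ s              s $        match s
Accept reached after 8 steps.

8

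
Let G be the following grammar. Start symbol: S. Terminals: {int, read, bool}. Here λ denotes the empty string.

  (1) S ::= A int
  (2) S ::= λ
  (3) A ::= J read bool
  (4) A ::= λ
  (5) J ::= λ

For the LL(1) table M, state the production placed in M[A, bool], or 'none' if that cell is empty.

FIRST(J): from J::=λ we get {λ}. So FIRST(J) = {λ}.
FIRST(A): from A::=J read bool we get {read}; from A::=λ we get {λ}. So FIRST(A) = {λ, read}.
FIRST(S): from S::=A int we get {int, read}; from S::=λ we get {λ}. So FIRST(S) = {λ, int, read}.
FOLLOW(S) includes $ since S is the start symbol.
FOLLOW(A): in S::=A int, A is followed by int with FIRST {int}. Thus FOLLOW(A) = {int}.
For A ::= J read bool: FIRST(J read bool) = {read}, so it goes in M[A, t] for t ∈ {read}.
For A ::= λ: FIRST(λ) = {λ}, so it goes in M[A, t] for t ∈ {}; since λ ∈ FIRST, also for every t ∈ FOLLOW(A) = {int}.
None of these place a production in M[A, bool].

none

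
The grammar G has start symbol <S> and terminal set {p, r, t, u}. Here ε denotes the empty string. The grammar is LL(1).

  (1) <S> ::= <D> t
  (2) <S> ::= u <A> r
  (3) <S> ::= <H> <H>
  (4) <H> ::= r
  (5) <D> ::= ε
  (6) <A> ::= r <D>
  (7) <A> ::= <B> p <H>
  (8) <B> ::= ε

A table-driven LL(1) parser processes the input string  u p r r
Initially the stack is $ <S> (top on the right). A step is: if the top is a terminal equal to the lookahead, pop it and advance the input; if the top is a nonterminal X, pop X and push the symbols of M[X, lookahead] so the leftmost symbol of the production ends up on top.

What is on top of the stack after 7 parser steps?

step 1: stack=$ <S>  input=u p r r $  — expand <S> ::= u <A> r
step 2: stack=$ r <A> u  input=u p r r $  — match u
step 3: stack=$ r <A>  input=p r r $  — expand <A> ::= <B> p <H>
step 4: stack=$ r <H> p <B>  input=p r r $  — expand <B> ::= ε
step 5: stack=$ r <H> p  input=p r r $  — match p
step 6: stack=$ r <H>  input=r r $  — expand <H> ::= r
step 7: stack=$ r r  input=r r $  — match r
Stack after step 7: $ r (top = r).

r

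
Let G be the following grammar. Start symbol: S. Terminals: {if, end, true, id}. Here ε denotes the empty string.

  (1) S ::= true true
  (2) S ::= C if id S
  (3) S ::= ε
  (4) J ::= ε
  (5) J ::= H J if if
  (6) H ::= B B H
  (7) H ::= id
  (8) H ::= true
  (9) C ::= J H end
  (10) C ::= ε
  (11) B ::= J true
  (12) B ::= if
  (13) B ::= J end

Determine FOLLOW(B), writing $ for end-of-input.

{end, id, if, true}

FIRST(S) = {ε, end, id, if, true}  (via C if id S)
FIRST(J) = {ε, end, id, if, true}  (via H J if if)
FIRST(B) = {end, id, if, true}  (via J true, J end)
FIRST(H) = {end, id, if, true}  (via B B H)
FIRST(C) = {ε, end, id, if, true}  (via J H end)
FOLLOW(S) includes $ since S is the start symbol.
FOLLOW(S): in S::=C if id S, the suffix after S is empty (adds nothing new). Thus FOLLOW(S) = {$}.
FOLLOW(J): in J::=H J if if, J is followed by if if with FIRST {if}; in C::=J H end, J is followed by H end with FIRST {end, id, if, true}; in B::=J true, J is followed by true with FIRST {true}; in B::=J end, J is followed by end with FIRST {end}. Thus FOLLOW(J) = {end, id, if, true}.
FOLLOW(H): in J::=H J if if, H is followed by J if if with FIRST {end, id, if, true}; in H::=B B H, the suffix after H is empty (adds nothing new); in C::=J H end, H is followed by end with FIRST {end}. Thus FOLLOW(H) = {end, id, if, true}.
FOLLOW(C): in S::=C if id S, C is followed by if id S with FIRST {if}. Thus FOLLOW(C) = {if}.
FOLLOW(B): in H::=B B H (occurrence 1), B is followed by B H with FIRST {end, id, if, true}; in H::=B B H (occurrence 2), B is followed by H with FIRST {end, id, if, true}. Thus FOLLOW(B) = {end, id, if, true}.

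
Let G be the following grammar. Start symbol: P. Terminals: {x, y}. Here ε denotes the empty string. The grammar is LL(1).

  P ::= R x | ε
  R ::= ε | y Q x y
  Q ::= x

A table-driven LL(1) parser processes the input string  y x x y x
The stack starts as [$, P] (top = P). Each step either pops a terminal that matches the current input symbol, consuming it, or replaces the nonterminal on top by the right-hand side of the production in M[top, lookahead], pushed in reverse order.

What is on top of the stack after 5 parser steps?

step 1: stack=$ P  input=y x x y x $  — expand P ::= R x
step 2: stack=$ x R  input=y x x y x $  — expand R ::= y Q x y
step 3: stack=$ x y x Q y  input=y x x y x $  — match y
step 4: stack=$ x y x Q  input=x x y x $  — expand Q ::= x
step 5: stack=$ x y x x  input=x x y x $  — match x
Stack after step 5: $ x y x (top = x).

x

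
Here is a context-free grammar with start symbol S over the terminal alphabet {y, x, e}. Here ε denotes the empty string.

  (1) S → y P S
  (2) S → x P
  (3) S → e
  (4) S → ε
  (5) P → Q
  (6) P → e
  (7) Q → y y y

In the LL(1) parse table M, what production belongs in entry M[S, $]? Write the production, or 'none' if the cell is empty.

S → ε

FIRST(S): from S→y P S we get {y}; from S→x P we get {x}; from S→e we get {e}; from S→ε we get {ε}. So FIRST(S) = {ε, e, x, y}.
FIRST(Q): from Q→y y y we get {y}. So FIRST(Q) = {y}.
FIRST(P): from P→Q we get {y}; from P→e we get {e}. So FIRST(P) = {e, y}.
FOLLOW(S) includes $ since S is the start symbol.
FOLLOW(S): in S→y P S, the suffix after S is empty (adds nothing new). Thus FOLLOW(S) = {$}.
For S → y P S: FIRST(y P S) = {y}, so it goes in M[S, t] for t ∈ {y}.
For S → x P: FIRST(x P) = {x}, so it goes in M[S, t] for t ∈ {x}.
For S → e: FIRST(e) = {e}, so it goes in M[S, t] for t ∈ {e}.
For S → ε: FIRST(ε) = {ε}, so it goes in M[S, t] for t ∈ {}; since ε ∈ FIRST, also for every t ∈ FOLLOW(S) = {$}.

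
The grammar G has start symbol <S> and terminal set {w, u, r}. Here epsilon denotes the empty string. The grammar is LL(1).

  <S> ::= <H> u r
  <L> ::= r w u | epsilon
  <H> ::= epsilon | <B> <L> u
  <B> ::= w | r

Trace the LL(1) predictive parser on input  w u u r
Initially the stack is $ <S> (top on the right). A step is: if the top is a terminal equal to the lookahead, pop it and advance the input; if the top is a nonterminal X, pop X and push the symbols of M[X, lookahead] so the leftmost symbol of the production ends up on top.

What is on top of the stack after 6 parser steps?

step 1: stack=$ <S>  input=w u u r $  — expand <S> ::= <H> u r
step 2: stack=$ r u <H>  input=w u u r $  — expand <H> ::= <B> <L> u
step 3: stack=$ r u u <L> <B>  input=w u u r $  — expand <B> ::= w
step 4: stack=$ r u u <L> w  input=w u u r $  — match w
step 5: stack=$ r u u <L>  input=u u r $  — expand <L> ::= epsilon
step 6: stack=$ r u u  input=u u r $  — match u
Stack after step 6: $ r u (top = u).

u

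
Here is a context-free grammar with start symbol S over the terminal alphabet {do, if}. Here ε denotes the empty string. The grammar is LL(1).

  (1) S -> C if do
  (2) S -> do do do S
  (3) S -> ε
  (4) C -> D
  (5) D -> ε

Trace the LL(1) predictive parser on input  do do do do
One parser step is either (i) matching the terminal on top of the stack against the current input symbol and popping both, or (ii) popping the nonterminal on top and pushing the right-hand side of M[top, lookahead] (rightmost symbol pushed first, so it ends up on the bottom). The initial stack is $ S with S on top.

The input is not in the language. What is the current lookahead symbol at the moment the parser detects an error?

$

step 1: stack=$ S  input=do do do do $  — expand S -> do do do S
step 2: stack=$ S do do do  input=do do do do $  — match do
step 3: stack=$ S do do  input=do do do $  — match do
step 4: stack=$ S do  input=do do $  — match do
step 5: stack=$ S  input=do $  — expand S -> do do do S
step 6: stack=$ S do do do  input=do $  — match do
step 7: stack=$ S do do  input=$  — error: top is terminal do but lookahead is $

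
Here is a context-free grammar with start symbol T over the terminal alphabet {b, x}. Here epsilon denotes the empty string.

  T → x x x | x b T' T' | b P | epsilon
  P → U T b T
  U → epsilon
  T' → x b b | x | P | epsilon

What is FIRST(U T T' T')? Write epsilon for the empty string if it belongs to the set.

FIRST(T) = {epsilon, b, x}
FIRST(U) = {epsilon}
FIRST(P) = {b, x}  (via U T b T)
FIRST(T') = {epsilon, b, x}  (via P)
FIRST(U T T' T'): take FIRST of each symbol in turn, carrying on past any symbol whose FIRST contains epsilon; result {epsilon, b, x}.

{epsilon, b, x}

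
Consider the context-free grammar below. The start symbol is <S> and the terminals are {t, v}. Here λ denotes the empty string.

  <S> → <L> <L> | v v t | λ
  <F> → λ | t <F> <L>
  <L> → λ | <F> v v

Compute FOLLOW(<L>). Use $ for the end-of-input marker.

{$, t, v}

FIRST(<F>): from <F>→λ we get {λ}; from <F>→t <F> <L> we get {t}. So FIRST(<F>) = {λ, t}.
FIRST(<L>): from <L>→λ we get {λ}; from <L>→<F> v v we get {t, v}. So FIRST(<L>) = {λ, t, v}.
FIRST(<S>): from <S>→<L> <L> we get {λ, t, v}; from <S>→v v t we get {v}; from <S>→λ we get {λ}. So FIRST(<S>) = {λ, t, v}.
FOLLOW(<S>) includes $ since <S> is the start symbol.
FOLLOW(<S>): <S> appears on no right-hand side. Thus FOLLOW(<S>) = {$}.
FOLLOW(<F>): in <F>→t <F> <L>, <F> is followed by <L> with FIRST {λ, t, v}; in <F>→t <F> <L>, the suffix after <F> is nullable (adds nothing new); in <L>→<F> v v, <F> is followed by v v with FIRST {v}. Thus FOLLOW(<F>) = {t, v}.
FOLLOW(<L>): in <S>→<L> <L> (occurrence 1), <L> is followed by <L> with FIRST {λ, t, v}; in <S>→<L> <L> (occurrence 1), the suffix after <L> is nullable, so FOLLOW(<L>) ⊇ FOLLOW(<S>) = {$}; in <S>→<L> <L> (occurrence 2), the suffix after <L> is empty, so FOLLOW(<L>) ⊇ FOLLOW(<S>) = {$}; in <F>→t <F> <L>, the suffix after <L> is empty, so FOLLOW(<L>) ⊇ FOLLOW(<F>) = {t, v}. Thus FOLLOW(<L>) = {$, t, v}.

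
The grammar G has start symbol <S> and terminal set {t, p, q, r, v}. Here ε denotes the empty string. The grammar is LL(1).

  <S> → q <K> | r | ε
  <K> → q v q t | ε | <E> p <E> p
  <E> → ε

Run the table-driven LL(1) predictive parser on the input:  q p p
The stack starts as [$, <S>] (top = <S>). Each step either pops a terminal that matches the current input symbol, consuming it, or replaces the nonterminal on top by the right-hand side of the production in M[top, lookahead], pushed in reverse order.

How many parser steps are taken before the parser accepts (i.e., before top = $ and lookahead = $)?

7

     Stack          Input    Action
  1  $ <S>          q p p $  expand <S> → q <K>
  2  $ <K> q        q p p $  match q
  3  $ <K>          p p $    expand <K> → <E> p <E> p
  4  $ p <E> p <E>  p p $    expand <E> → ε
  5  $ p <E> p      p p $    match p
  6  $ p <E>        p $      expand <E> → ε
  7  $ p            p $      match p
Accept reached after 7 steps.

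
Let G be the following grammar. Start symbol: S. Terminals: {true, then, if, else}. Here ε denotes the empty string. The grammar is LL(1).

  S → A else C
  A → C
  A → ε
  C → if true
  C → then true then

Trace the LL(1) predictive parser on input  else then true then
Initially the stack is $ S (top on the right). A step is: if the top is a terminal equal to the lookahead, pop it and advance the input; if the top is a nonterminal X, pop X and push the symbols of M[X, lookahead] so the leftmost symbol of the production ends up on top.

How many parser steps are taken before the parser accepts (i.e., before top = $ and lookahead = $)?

step 1: stack=$ S  input=else then true then $  — expand S → A else C
step 2: stack=$ C else A  input=else then true then $  — expand A → ε
step 3: stack=$ C else  input=else then true then $  — match else
step 4: stack=$ C  input=then true then $  — expand C → then true then
step 5: stack=$ then true then  input=then true then $  — match then
step 6: stack=$ then true  input=true then $  — match true
step 7: stack=$ then  input=then $  — match then
Accept reached after 7 steps.

7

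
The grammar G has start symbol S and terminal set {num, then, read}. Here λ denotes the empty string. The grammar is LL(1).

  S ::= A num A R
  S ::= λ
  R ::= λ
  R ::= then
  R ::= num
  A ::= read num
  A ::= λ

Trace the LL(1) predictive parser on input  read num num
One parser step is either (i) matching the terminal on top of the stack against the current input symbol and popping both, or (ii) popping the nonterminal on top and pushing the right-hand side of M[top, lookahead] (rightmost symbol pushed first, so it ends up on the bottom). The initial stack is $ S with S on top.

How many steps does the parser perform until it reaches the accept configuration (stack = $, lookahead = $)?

7

step 1: stack=$ S  input=read num num $  — expand S ::= A num A R
step 2: stack=$ R A num A  input=read num num $  — expand A ::= read num
step 3: stack=$ R A num num read  input=read num num $  — match read
step 4: stack=$ R A num num  input=num num $  — match num
step 5: stack=$ R A num  input=num $  — match num
step 6: stack=$ R A  input=$  — expand A ::= λ
step 7: stack=$ R  input=$  — expand R ::= λ
Accept reached after 7 steps.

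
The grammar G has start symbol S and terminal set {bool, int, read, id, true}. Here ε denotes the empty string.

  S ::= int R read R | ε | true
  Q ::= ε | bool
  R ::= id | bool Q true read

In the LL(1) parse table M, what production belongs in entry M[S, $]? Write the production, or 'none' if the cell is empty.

FIRST(S) = {ε, int, true}
FIRST(Q) = {ε, bool}
FIRST(R) = {bool, id}
FOLLOW(S) includes $ since S is the start symbol.
FOLLOW(S): S appears on no right-hand side. Thus FOLLOW(S) = {$}.
For S ::= int R read R: FIRST(int R read R) = {int}, so it goes in M[S, t] for t ∈ {int}.
For S ::= ε: FIRST(ε) = {ε}, so it goes in M[S, t] for t ∈ {}; since ε ∈ FIRST, also for every t ∈ FOLLOW(S) = {$}.
For S ::= true: FIRST(true) = {true}, so it goes in M[S, t] for t ∈ {true}.

S ::= ε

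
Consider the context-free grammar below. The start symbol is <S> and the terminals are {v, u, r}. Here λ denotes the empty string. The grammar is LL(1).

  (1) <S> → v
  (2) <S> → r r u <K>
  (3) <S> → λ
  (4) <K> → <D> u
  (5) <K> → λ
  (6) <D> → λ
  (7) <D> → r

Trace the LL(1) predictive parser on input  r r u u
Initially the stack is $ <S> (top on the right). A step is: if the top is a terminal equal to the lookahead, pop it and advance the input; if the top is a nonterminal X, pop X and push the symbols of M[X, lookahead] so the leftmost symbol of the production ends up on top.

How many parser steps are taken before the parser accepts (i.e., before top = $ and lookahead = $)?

7

step 1: stack=$ <S>  input=r r u u $  — expand <S> → r r u <K>
step 2: stack=$ <K> u r r  input=r r u u $  — match r
step 3: stack=$ <K> u r  input=r u u $  — match r
step 4: stack=$ <K> u  input=u u $  — match u
step 5: stack=$ <K>  input=u $  — expand <K> → <D> u
step 6: stack=$ u <D>  input=u $  — expand <D> → λ
step 7: stack=$ u  input=u $  — match u
Accept reached after 7 steps.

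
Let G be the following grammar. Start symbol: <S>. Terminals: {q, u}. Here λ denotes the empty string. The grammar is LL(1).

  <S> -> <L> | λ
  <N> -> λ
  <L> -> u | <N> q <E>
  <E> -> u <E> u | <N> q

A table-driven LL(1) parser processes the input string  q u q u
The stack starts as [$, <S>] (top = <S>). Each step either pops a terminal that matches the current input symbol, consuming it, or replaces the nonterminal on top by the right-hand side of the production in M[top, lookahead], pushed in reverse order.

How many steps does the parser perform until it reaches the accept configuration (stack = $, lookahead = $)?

      Stack        Input      Action
   1  $ <S>        q u q u $  expand <S> -> <L>
   2  $ <L>        q u q u $  expand <L> -> <N> q <E>
   3  $ <E> q <N>  q u q u $  expand <N> -> λ
   4  $ <E> q      q u q u $  match q
   5  $ <E>        u q u $    expand <E> -> u <E> u
   6  $ u <E> u    u q u $    match u
   7  $ u <E>      q u $      expand <E> -> <N> q
   8  $ u q <N>    q u $      expand <N> -> λ
   9  $ u q        q u $      match q
  10  $ u          u $        match u
Accept reached after 10 steps.

10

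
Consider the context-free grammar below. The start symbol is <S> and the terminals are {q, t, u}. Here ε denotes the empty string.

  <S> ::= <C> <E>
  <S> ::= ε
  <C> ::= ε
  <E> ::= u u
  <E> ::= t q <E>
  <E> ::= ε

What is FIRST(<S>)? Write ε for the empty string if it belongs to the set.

{ε, t, u}

FIRST(<C>): from <C>::=ε we get {ε}. So FIRST(<C>) = {ε}.
FIRST(<E>): from <E>::=u u we get {u}; from <E>::=t q <E> we get {t}; from <E>::=ε we get {ε}. So FIRST(<E>) = {ε, t, u}.
FIRST(<S>): from <S>::=<C> <E> we get {ε, t, u}; from <S>::=ε we get {ε}. So FIRST(<S>) = {ε, t, u}.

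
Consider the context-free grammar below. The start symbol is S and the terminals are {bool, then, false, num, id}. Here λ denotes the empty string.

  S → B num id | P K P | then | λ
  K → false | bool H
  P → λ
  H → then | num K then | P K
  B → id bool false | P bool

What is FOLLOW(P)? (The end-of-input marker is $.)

{$, bool, false}

FIRST(K): from K→false we get {false}; from K→bool H we get {bool}. So FIRST(K) = {bool, false}.
FIRST(P): from P→λ we get {λ}. So FIRST(P) = {λ}.
FIRST(H): from H→then we get {then}; from H→num K then we get {num}; from H→P K we get {bool, false}. So FIRST(H) = {bool, false, num, then}.
FIRST(B): from B→id bool false we get {id}; from B→P bool we get {bool}. So FIRST(B) = {bool, id}.
FIRST(S): from S→B num id we get {bool, id}; from S→P K P we get {bool, false}; from S→then we get {then}; from S→λ we get {λ}. So FIRST(S) = {λ, bool, false, id, then}.
FOLLOW(S) includes $ since S is the start symbol.
FOLLOW(S): S appears on no right-hand side. Thus FOLLOW(S) = {$}.
FOLLOW(P): in S→P K P (occurrence 1), P is followed by K P with FIRST {bool, false}; in S→P K P (occurrence 2), the suffix after P is empty, so FOLLOW(P) ⊇ FOLLOW(S) = {$}; in H→P K, P is followed by K with FIRST {bool, false}; in B→P bool, P is followed by bool with FIRST {bool}. Thus FOLLOW(P) = {$, bool, false}.
FOLLOW(B): in S→B num id, B is followed by num id with FIRST {num}. Thus FOLLOW(B) = {num}.
FOLLOW(K): in S→P K P, K is followed by P with FIRST {λ}; in S→P K P, the suffix after K is nullable, so FOLLOW(K) ⊇ FOLLOW(S) = {$}; in H→num K then, K is followed by then with FIRST {then}; in H→P K, the suffix after K is empty, so FOLLOW(K) ⊇ FOLLOW(H) = {$, then}. Thus FOLLOW(K) = {$, then}.
FOLLOW(H): in K→bool H, the suffix after H is empty, so FOLLOW(H) ⊇ FOLLOW(K) = {$, then}. Thus FOLLOW(H) = {$, then}.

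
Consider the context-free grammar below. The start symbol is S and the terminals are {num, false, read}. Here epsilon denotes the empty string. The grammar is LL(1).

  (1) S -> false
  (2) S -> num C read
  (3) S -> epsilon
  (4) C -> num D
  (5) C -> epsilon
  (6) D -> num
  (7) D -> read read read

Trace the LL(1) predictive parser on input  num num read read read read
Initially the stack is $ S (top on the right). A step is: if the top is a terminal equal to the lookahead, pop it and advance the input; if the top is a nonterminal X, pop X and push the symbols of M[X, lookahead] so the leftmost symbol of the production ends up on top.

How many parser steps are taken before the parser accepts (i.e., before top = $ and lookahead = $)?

step 1: stack=$ S  input=num num read read read read $  — expand S -> num C read
step 2: stack=$ read C num  input=num num read read read read $  — match num
step 3: stack=$ read C  input=num read read read read $  — expand C -> num D
step 4: stack=$ read D num  input=num read read read read $  — match num
step 5: stack=$ read D  input=read read read read $  — expand D -> read read read
step 6: stack=$ read read read read  input=read read read read $  — match read
step 7: stack=$ read read read  input=read read read $  — match read
step 8: stack=$ read read  input=read read $  — match read
step 9: stack=$ read  input=read $  — match read
Accept reached after 9 steps.

9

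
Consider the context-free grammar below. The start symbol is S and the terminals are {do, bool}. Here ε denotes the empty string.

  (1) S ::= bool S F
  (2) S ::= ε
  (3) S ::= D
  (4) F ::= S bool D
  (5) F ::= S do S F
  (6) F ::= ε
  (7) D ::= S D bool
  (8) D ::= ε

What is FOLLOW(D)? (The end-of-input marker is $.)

{$, bool, do}

FIRST(S): from S::=bool S F we get {bool}; from S::=ε we get {ε}; from S::=D we get {ε, bool}. So FIRST(S) = {ε, bool}.
FIRST(F): from F::=S bool D we get {bool}; from F::=S do S F we get {bool, do}; from F::=ε we get {ε}. So FIRST(F) = {ε, bool, do}.
FIRST(D): from D::=S D bool we get {bool}; from D::=ε we get {ε}. So FIRST(D) = {ε, bool}.
FOLLOW(S) includes $ since S is the start symbol.
FOLLOW(S): in S::=bool S F, S is followed by F with FIRST {ε, bool, do}; in S::=bool S F, the suffix after S is nullable (adds nothing new); in F::=S bool D, S is followed by bool D with FIRST {bool}; in F::=S do S F (occurrence 1), S is followed by do S F with FIRST {do}; in F::=S do S F (occurrence 2), S is followed by F with FIRST {ε, bool, do}; in F::=S do S F (occurrence 2), the suffix after S is nullable, so FOLLOW(S) ⊇ FOLLOW(F) = {$, bool, do}; in D::=S D bool, S is followed by D bool with FIRST {bool}. Thus FOLLOW(S) = {$, bool, do}.
FOLLOW(F): in S::=bool S F, the suffix after F is empty, so FOLLOW(F) ⊇ FOLLOW(S) = {$, bool, do}; in F::=S do S F, the suffix after F is empty (adds nothing new). Thus FOLLOW(F) = {$, bool, do}.
FOLLOW(D): in S::=D, the suffix after D is empty, so FOLLOW(D) ⊇ FOLLOW(S) = {$, bool, do}; in F::=S bool D, the suffix after D is empty, so FOLLOW(D) ⊇ FOLLOW(F) = {$, bool, do}; in D::=S D bool, D is followed by bool with FIRST {bool}. Thus FOLLOW(D) = {$, bool, do}.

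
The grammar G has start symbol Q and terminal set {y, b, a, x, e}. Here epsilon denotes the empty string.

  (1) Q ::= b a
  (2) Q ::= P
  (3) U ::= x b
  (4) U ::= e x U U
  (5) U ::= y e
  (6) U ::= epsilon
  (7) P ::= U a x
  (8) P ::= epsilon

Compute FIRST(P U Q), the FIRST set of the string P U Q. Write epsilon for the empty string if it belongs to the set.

FIRST(U) = {epsilon, e, x, y}
FIRST(P) = {epsilon, a, e, x, y}  (via U a x)
FIRST(Q) = {epsilon, a, b, e, x, y}  (via P)
FIRST(P U Q): take FIRST of each symbol in turn, carrying on past any symbol whose FIRST contains epsilon; result {epsilon, a, b, e, x, y}.

{epsilon, a, b, e, x, y}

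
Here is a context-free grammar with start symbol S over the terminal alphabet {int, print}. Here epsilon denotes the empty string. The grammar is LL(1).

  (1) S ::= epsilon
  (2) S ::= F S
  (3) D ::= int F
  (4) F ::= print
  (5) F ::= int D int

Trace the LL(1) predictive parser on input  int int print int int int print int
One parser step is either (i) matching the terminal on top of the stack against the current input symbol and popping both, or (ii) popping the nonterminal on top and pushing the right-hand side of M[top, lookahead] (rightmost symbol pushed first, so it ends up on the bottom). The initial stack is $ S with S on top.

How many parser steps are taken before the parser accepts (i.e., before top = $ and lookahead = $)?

17

step 1: stack=$ S  input=int int print int int int print int $  — expand S ::= F S
step 2: stack=$ S F  input=int int print int int int print int $  — expand F ::= int D int
step 3: stack=$ S int D int  input=int int print int int int print int $  — match int
step 4: stack=$ S int D  input=int print int int int print int $  — expand D ::= int F
step 5: stack=$ S int F int  input=int print int int int print int $  — match int
step 6: stack=$ S int F  input=print int int int print int $  — expand F ::= print
step 7: stack=$ S int print  input=print int int int print int $  — match print
step 8: stack=$ S int  input=int int int print int $  — match int
step 9: stack=$ S  input=int int print int $  — expand S ::= F S
step 10: stack=$ S F  input=int int print int $  — expand F ::= int D int
step 11: stack=$ S int D int  input=int int print int $  — match int
step 12: stack=$ S int D  input=int print int $  — expand D ::= int F
step 13: stack=$ S int F int  input=int print int $  — match int
step 14: stack=$ S int F  input=print int $  — expand F ::= print
step 15: stack=$ S int print  input=print int $  — match print
step 16: stack=$ S int  input=int $  — match int
step 17: stack=$ S  input=$  — expand S ::= epsilon
Accept reached after 17 steps.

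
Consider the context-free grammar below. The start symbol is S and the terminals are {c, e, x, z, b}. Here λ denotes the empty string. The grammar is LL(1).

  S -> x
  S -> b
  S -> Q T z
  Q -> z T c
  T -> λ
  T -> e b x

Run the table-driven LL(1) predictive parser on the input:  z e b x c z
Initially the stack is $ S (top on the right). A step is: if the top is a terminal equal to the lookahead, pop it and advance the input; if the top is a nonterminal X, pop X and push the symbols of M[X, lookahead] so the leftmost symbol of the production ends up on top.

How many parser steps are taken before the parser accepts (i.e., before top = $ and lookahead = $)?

step 1: stack=$ S  input=z e b x c z $  — expand S -> Q T z
step 2: stack=$ z T Q  input=z e b x c z $  — expand Q -> z T c
step 3: stack=$ z T c T z  input=z e b x c z $  — match z
step 4: stack=$ z T c T  input=e b x c z $  — expand T -> e b x
step 5: stack=$ z T c x b e  input=e b x c z $  — match e
step 6: stack=$ z T c x b  input=b x c z $  — match b
step 7: stack=$ z T c x  input=x c z $  — match x
step 8: stack=$ z T c  input=c z $  — match c
step 9: stack=$ z T  input=z $  — expand T -> λ
step 10: stack=$ z  input=z $  — match z
Accept reached after 10 steps.

10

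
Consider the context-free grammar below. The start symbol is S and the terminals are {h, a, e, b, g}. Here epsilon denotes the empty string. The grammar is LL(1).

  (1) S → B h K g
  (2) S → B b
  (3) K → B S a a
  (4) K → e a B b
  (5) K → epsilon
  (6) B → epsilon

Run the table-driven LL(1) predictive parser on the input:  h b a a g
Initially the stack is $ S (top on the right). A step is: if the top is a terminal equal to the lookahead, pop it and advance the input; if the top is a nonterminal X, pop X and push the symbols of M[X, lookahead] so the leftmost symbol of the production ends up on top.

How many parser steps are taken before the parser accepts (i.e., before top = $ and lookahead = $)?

      Stack        Input        Action
   1  $ S          h b a a g $  expand S → B h K g
   2  $ g K h B    h b a a g $  expand B → epsilon
   3  $ g K h      h b a a g $  match h
   4  $ g K        b a a g $    expand K → B S a a
   5  $ g a a S B  b a a g $    expand B → epsilon
   6  $ g a a S    b a a g $    expand S → B b
   7  $ g a a b B  b a a g $    expand B → epsilon
   8  $ g a a b    b a a g $    match b
   9  $ g a a      a a g $      match a
  10  $ g a        a g $        match a
  11  $ g          g $          match g
Accept reached after 11 steps.

11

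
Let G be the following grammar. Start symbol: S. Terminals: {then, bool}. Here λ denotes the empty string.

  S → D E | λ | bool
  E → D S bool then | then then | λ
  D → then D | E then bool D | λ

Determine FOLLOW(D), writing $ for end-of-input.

{$, bool, then}

FIRST(S) = {λ, bool, then}  (via D E)
FIRST(E) = {λ, bool, then}  (via D S bool then)
FIRST(D) = {λ, bool, then}  (via E then bool D)
FOLLOW(S) includes $ since S is the start symbol.
FOLLOW(S): in E→D S bool then, S is followed by bool then with FIRST {bool}. Thus FOLLOW(S) = {$, bool}.
FOLLOW(E): in S→D E, the suffix after E is empty, so FOLLOW(E) ⊇ FOLLOW(S) = {$, bool}; in D→E then bool D, E is followed by then bool D with FIRST {then}. Thus FOLLOW(E) = {$, bool, then}.
FOLLOW(D): in S→D E, D is followed by E with FIRST {λ, bool, then}; in S→D E, the suffix after D is nullable, so FOLLOW(D) ⊇ FOLLOW(S) = {$, bool}; in E→D S bool then, D is followed by S bool then with FIRST {bool, then}; in D→then D, the suffix after D is empty (adds nothing new); in D→E then bool D, the suffix after D is empty (adds nothing new). Thus FOLLOW(D) = {$, bool, then}.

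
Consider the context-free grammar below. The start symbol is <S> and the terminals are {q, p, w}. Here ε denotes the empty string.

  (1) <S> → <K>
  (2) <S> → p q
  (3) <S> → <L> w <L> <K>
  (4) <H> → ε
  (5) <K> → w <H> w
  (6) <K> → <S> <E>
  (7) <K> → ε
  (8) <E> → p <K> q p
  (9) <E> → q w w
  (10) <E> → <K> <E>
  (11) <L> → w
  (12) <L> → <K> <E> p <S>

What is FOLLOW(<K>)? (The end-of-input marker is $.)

FIRST(<H>): from <H>→ε we get {ε}. So FIRST(<H>) = {ε}.
FIRST(<S>): from <S>→<K> we get {ε, p, q, w}; from <S>→p q we get {p}; from <S>→<L> w <L> <K> we get {p, q, w}. So FIRST(<S>) = {ε, p, q, w}.
FIRST(<K>): from <K>→w <H> w we get {w}; from <K>→<S> <E> we get {p, q, w}; from <K>→ε we get {ε}. So FIRST(<K>) = {ε, p, q, w}.
FIRST(<E>): from <E>→p <K> q p we get {p}; from <E>→q w w we get {q}; from <E>→<K> <E> we get {p, q, w}. So FIRST(<E>) = {p, q, w}.
FIRST(<L>): from <L>→w we get {w}; from <L>→<K> <E> p <S> we get {p, q, w}. So FIRST(<L>) = {p, q, w}.
FOLLOW(<S>) includes $ since <S> is the start symbol.
FOLLOW(<H>): in <K>→w <H> w, <H> is followed by w with FIRST {w}. Thus FOLLOW(<H>) = {w}.
FOLLOW(<S>): in <K>→<S> <E>, <S> is followed by <E> with FIRST {p, q, w}; in <L>→<K> <E> p <S>, the suffix after <S> is empty, so FOLLOW(<S>) ⊇ FOLLOW(<L>) = {$, p, q, w}. Thus FOLLOW(<S>) = {$, p, q, w}.
FOLLOW(<K>): in <S>→<K>, the suffix after <K> is empty, so FOLLOW(<K>) ⊇ FOLLOW(<S>) = {$, p, q, w}; in <S>→<L> w <L> <K>, the suffix after <K> is empty, so FOLLOW(<K>) ⊇ FOLLOW(<S>) = {$, p, q, w}; in <E>→p <K> q p, <K> is followed by q p with FIRST {q}; in <E>→<K> <E>, <K> is followed by <E> with FIRST {p, q, w}; in <L>→<K> <E> p <S>, <K> is followed by <E> p <S> with FIRST {p, q, w}. Thus FOLLOW(<K>) = {$, p, q, w}.
FOLLOW(<E>): in <K>→<S> <E>, the suffix after <E> is empty, so FOLLOW(<E>) ⊇ FOLLOW(<K>) = {$, p, q, w}; in <E>→<K> <E>, the suffix after <E> is empty (adds nothing new); in <L>→<K> <E> p <S>, <E> is followed by p <S> with FIRST {p}. Thus FOLLOW(<E>) = {$, p, q, w}.
FOLLOW(<L>): in <S>→<L> w <L> <K> (occurrence 1), <L> is followed by w <L> <K> with FIRST {w}; in <S>→<L> w <L> <K> (occurrence 2), <L> is followed by <K> with FIRST {ε, p, q, w}; in <S>→<L> w <L> <K> (occurrence 2), the suffix after <L> is nullable, so FOLLOW(<L>) ⊇ FOLLOW(<S>) = {$, p, q, w}. Thus FOLLOW(<L>) = {$, p, q, w}.

{$, p, q, w}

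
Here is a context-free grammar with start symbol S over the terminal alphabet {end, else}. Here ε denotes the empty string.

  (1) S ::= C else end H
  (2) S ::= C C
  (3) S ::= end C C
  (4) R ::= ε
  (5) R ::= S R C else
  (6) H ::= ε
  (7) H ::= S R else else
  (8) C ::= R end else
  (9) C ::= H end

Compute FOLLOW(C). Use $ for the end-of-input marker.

FIRST(S): from S::=C else end H we get {end}; from S::=C C we get {end}; from S::=end C C we get {end}. So FIRST(S) = {end}.
FIRST(R): from R::=ε we get {ε}; from R::=S R C else we get {end}. So FIRST(R) = {ε, end}.
FIRST(H): from H::=ε we get {ε}; from H::=S R else else we get {end}. So FIRST(H) = {ε, end}.
FIRST(C): from C::=R end else we get {end}; from C::=H end we get {end}. So FIRST(C) = {end}.
FOLLOW(S) includes $ since S is the start symbol.
FOLLOW(S): in R::=S R C else, S is followed by R C else with FIRST {end}; in H::=S R else else, S is followed by R else else with FIRST {else, end}. Thus FOLLOW(S) = {$, else, end}.
FOLLOW(R): in R::=S R C else, R is followed by C else with FIRST {end}; in H::=S R else else, R is followed by else else with FIRST {else}; in C::=R end else, R is followed by end else with FIRST {end}. Thus FOLLOW(R) = {else, end}.
FOLLOW(H): in S::=C else end H, the suffix after H is empty, so FOLLOW(H) ⊇ FOLLOW(S) = {$, else, end}; in C::=H end, H is followed by end with FIRST {end}. Thus FOLLOW(H) = {$, else, end}.
FOLLOW(C): in S::=C else end H, C is followed by else end H with FIRST {else}; in S::=C C (occurrence 1), C is followed by C with FIRST {end}; in S::=C C (occurrence 2), the suffix after C is empty, so FOLLOW(C) ⊇ FOLLOW(S) = {$, else, end}; in S::=end C C (occurrence 1), C is followed by C with FIRST {end}; in S::=end C C (occurrence 2), the suffix after C is empty, so FOLLOW(C) ⊇ FOLLOW(S) = {$, else, end}; in R::=S R C else, C is followed by else with FIRST {else}. Thus FOLLOW(C) = {$, else, end}.

{$, else, end}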